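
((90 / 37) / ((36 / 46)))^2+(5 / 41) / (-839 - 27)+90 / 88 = 11423993675 / 1069369708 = 10.68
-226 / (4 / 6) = -339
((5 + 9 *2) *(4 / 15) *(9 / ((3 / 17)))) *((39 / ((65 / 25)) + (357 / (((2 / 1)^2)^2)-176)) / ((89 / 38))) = -18522.42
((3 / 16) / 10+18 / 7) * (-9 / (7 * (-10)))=26109 / 78400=0.33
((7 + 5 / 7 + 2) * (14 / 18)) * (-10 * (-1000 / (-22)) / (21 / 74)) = -25160000 / 2079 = -12101.97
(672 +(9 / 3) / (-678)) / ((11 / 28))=1710.53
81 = 81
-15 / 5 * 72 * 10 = -2160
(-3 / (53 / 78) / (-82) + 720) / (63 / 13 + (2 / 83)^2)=140127778089 / 943210207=148.56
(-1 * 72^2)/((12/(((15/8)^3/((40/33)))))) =-601425/256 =-2349.32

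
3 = 3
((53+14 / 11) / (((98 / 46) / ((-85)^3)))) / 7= -8432550375 / 3773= -2234972.27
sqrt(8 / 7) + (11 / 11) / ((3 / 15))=2 * sqrt(14) / 7 + 5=6.07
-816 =-816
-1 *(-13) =13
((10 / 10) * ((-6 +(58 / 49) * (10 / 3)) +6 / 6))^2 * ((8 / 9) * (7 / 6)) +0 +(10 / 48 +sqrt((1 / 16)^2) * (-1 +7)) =578881 / 333396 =1.74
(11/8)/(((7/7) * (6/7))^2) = 539/288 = 1.87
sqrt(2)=1.41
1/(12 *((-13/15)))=-5/52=-0.10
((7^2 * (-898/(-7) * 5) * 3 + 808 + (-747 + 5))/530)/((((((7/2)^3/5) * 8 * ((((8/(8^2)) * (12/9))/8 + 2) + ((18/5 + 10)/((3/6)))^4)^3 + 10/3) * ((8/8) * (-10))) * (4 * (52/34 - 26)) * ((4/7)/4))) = 118424151562500000/1046426585213038586661508831172080439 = 0.00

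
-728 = -728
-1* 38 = -38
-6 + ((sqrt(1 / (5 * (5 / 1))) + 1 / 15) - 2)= -7.73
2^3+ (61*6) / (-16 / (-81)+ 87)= 86150 / 7063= 12.20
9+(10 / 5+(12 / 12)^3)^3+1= 37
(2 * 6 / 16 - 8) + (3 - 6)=-41 / 4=-10.25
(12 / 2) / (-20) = -3 / 10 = -0.30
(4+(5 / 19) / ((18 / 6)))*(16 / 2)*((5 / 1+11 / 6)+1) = 43804 / 171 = 256.16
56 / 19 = 2.95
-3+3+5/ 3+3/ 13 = 74/ 39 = 1.90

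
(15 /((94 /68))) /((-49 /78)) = -39780 /2303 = -17.27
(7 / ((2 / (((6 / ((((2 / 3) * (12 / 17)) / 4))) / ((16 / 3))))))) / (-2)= -1071 / 64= -16.73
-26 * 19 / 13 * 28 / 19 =-56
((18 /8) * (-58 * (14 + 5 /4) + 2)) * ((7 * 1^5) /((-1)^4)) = -111195 /8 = -13899.38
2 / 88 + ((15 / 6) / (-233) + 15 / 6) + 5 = 77013 / 10252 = 7.51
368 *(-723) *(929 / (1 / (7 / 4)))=-432553548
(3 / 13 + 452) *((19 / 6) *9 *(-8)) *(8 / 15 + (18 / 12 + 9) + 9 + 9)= -2993586.80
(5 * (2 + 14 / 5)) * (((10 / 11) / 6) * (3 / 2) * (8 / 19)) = 480 / 209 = 2.30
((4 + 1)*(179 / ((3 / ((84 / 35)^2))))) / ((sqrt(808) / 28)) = 60144*sqrt(202) / 505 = 1692.69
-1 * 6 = -6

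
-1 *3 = -3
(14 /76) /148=7 /5624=0.00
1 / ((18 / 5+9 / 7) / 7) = 245 / 171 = 1.43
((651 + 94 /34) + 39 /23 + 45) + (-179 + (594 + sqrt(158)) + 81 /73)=sqrt(158) + 31870256 /28543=1129.14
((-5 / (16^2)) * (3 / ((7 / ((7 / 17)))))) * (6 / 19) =-45 / 41344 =-0.00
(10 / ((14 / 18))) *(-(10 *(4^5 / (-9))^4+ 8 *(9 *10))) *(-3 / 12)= 27487802504200 / 5103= 5386596610.66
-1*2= -2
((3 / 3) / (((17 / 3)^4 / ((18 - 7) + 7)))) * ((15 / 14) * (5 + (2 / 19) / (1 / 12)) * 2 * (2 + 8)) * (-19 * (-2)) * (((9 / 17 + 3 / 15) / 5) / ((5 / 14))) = 36.37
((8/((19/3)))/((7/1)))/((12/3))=6/133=0.05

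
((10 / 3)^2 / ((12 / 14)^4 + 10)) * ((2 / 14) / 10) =1715 / 113877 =0.02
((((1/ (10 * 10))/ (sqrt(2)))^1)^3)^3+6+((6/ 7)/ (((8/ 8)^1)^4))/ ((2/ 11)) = sqrt(2)/ 32000000000000000000+75/ 7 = 10.71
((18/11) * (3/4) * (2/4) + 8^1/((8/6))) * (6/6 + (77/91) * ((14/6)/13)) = 14162/1859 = 7.62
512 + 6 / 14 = 512.43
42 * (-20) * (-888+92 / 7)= 734880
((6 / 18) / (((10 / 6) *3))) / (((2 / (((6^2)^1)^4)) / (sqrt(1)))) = 279936 / 5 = 55987.20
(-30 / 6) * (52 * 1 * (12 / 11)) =-283.64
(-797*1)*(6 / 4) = -2391 / 2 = -1195.50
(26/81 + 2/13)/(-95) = -100/20007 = -0.00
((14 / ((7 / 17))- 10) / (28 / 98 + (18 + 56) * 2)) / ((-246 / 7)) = -98 / 21279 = -0.00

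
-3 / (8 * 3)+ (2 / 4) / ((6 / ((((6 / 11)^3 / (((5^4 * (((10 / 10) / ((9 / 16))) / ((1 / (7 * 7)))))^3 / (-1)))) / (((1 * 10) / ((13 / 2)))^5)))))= -31318163800000002436053373 / 250545310400000000000000000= -0.13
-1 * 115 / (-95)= 1.21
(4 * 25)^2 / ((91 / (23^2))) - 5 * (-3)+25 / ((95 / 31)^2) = 1910270216 / 32851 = 58149.53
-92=-92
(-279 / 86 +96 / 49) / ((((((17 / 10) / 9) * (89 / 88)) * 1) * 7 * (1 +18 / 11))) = -235877400 / 647141873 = -0.36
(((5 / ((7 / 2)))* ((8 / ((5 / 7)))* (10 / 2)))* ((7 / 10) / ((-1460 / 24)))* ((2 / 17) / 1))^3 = -303464448 / 238905065125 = -0.00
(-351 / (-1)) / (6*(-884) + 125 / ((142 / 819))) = -0.08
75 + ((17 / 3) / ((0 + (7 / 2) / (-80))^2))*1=446225 / 147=3035.54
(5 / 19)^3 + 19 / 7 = 131196 / 48013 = 2.73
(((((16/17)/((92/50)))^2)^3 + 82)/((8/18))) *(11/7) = 14506894303482980619/50025170792993774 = 289.99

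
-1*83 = -83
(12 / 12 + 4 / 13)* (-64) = -1088 / 13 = -83.69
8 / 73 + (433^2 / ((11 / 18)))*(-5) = -1231802642 / 803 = -1534000.80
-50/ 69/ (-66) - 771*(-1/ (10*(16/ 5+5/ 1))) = 1757617/ 186714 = 9.41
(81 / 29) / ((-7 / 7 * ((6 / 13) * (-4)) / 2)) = 351 / 116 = 3.03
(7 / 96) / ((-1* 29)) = -7 / 2784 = -0.00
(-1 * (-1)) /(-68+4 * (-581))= -1 /2392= -0.00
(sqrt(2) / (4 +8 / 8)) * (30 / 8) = 3 * sqrt(2) / 4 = 1.06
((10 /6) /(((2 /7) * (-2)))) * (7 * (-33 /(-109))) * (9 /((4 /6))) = -72765 /872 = -83.45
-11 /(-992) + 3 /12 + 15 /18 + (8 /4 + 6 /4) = 13673 /2976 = 4.59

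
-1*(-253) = 253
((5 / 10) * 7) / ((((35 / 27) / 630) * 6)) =567 / 2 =283.50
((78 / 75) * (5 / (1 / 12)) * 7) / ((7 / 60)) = 3744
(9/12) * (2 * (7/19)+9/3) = 2.80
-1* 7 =-7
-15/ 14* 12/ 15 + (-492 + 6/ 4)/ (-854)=-69/ 244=-0.28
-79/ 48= -1.65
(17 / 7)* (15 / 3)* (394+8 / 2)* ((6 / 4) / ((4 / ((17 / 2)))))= 862665 / 56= 15404.73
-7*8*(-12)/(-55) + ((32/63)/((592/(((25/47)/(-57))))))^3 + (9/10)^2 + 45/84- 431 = -59184038023925332186706363/133939184657565606961950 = -441.87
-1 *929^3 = -801765089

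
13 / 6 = 2.17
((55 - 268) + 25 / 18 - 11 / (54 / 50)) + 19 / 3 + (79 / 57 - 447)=-661.08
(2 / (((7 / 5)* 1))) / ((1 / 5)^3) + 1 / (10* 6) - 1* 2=74167 / 420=176.59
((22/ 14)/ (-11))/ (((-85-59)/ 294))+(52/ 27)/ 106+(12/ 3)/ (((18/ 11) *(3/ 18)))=171451/ 11448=14.98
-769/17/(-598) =769/10166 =0.08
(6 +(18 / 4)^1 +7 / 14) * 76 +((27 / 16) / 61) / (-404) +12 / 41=13519894445 / 16166464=836.29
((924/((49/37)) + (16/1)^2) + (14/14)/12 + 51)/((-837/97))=-8187091/70308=-116.45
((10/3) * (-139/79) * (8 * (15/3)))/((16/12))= -13900/79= -175.95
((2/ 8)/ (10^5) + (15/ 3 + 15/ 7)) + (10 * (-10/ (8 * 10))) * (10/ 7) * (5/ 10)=2500001/ 400000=6.25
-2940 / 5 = -588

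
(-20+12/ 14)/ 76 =-0.25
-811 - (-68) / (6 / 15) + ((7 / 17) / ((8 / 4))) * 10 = -10862 / 17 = -638.94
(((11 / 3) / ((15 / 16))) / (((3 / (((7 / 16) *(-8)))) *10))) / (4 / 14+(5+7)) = -0.04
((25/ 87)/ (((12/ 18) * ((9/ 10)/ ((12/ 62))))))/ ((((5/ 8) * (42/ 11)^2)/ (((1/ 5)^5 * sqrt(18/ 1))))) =484 * sqrt(2)/ 49557375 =0.00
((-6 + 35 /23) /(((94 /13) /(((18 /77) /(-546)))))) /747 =0.00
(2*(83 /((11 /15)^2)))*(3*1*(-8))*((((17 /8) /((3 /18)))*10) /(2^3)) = -14286375 /121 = -118069.21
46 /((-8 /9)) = -51.75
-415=-415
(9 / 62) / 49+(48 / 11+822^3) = 18560766649587 / 33418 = 555412252.37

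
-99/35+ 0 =-99/35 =-2.83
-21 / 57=-7 / 19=-0.37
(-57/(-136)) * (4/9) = 19/102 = 0.19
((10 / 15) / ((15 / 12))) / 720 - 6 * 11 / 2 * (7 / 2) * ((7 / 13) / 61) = -545341 / 535275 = -1.02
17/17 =1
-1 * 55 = -55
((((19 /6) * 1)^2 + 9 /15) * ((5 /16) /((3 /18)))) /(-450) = -1913 /43200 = -0.04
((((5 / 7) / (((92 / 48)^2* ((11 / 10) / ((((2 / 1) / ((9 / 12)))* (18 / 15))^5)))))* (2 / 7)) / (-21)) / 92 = -50331648 / 5738261375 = -0.01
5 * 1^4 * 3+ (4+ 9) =28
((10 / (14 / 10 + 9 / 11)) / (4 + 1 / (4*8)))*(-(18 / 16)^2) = -7425 / 5246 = -1.42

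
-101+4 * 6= -77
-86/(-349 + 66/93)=2666/10797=0.25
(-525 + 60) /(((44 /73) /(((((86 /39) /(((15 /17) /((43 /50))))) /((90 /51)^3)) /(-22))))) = 349475834527 /25482600000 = 13.71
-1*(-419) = 419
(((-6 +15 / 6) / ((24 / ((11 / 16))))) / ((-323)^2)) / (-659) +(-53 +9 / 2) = -2560904704051 / 52802158848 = -48.50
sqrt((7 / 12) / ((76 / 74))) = 0.75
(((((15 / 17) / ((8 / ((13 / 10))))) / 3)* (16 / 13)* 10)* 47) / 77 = 470 / 1309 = 0.36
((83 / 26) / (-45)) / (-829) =83 / 969930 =0.00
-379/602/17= -0.04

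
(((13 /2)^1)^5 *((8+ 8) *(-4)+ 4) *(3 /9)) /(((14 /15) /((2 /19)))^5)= -1409753109375 /332926367144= -4.23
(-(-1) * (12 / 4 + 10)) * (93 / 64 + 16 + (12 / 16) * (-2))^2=13551733 / 4096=3308.53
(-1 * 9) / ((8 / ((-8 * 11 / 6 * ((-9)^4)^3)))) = 9320174703873 / 2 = 4660087351936.50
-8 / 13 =-0.62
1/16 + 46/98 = 417/784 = 0.53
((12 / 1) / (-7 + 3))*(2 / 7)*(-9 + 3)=36 / 7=5.14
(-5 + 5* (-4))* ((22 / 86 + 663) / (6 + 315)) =-713000 / 13803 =-51.66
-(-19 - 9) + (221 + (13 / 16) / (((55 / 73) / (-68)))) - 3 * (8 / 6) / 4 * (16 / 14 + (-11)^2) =82429 / 1540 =53.53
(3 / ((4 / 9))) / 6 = 9 / 8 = 1.12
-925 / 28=-33.04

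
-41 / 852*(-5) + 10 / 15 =773 / 852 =0.91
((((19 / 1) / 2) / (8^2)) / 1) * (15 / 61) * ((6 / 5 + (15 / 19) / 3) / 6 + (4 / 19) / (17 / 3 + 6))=1045 / 109312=0.01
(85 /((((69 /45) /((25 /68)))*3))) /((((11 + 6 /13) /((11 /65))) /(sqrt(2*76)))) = 1375*sqrt(38) /6854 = 1.24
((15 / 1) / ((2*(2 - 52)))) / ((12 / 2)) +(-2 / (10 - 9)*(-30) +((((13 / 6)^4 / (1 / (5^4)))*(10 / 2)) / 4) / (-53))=-363874369 / 1373760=-264.87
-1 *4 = -4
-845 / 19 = -44.47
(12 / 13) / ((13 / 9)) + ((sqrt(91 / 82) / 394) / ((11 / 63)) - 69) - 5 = -12398 / 169 + 63*sqrt(7462) / 355388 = -73.35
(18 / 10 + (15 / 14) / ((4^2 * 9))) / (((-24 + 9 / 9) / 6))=-6073 / 12880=-0.47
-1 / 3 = -0.33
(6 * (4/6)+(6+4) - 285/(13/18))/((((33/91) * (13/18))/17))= -3532872/143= -24705.40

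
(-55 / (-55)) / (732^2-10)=1 / 535814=0.00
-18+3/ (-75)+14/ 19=-8219/ 475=-17.30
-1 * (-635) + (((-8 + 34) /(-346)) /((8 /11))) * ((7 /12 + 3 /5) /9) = 474563447 /747360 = 634.99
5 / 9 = 0.56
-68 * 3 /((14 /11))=-1122 /7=-160.29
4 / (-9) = -4 / 9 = -0.44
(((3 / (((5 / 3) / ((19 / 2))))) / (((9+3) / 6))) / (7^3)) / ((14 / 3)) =513 / 96040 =0.01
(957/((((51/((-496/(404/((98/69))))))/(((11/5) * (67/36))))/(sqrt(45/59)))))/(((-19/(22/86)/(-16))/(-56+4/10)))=34946477296192 * sqrt(295)/428306551425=1401.39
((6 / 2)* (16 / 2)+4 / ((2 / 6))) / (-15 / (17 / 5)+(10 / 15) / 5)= -9180 / 1091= -8.41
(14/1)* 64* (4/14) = 256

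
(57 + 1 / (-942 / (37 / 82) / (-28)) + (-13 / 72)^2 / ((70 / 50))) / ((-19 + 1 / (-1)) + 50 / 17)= -3.34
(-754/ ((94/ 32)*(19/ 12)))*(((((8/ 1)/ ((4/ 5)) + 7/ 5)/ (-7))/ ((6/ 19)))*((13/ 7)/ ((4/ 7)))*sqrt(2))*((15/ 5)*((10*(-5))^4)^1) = 16761420000000*sqrt(2)/ 329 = 72049323673.65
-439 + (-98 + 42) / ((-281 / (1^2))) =-123303 / 281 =-438.80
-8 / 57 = -0.14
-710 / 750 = -71 / 75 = -0.95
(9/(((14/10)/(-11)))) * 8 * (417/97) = -1651320/679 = -2431.99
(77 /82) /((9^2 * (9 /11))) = 847 /59778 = 0.01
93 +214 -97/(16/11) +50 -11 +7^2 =5253/16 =328.31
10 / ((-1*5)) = -2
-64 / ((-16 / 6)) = 24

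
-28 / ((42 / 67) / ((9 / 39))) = -134 / 13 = -10.31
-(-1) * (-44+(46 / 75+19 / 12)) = -12541 / 300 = -41.80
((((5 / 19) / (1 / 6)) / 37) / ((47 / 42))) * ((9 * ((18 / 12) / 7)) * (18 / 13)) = 43740 / 429533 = 0.10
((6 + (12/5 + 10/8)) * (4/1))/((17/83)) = 16019/85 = 188.46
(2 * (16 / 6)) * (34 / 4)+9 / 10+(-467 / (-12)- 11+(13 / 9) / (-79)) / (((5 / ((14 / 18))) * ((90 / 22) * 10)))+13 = 3417416311 / 57591000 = 59.34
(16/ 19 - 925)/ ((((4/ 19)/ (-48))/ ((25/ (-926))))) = -2633850/ 463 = -5688.66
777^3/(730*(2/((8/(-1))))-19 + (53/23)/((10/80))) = -2562460.74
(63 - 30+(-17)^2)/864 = 161/432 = 0.37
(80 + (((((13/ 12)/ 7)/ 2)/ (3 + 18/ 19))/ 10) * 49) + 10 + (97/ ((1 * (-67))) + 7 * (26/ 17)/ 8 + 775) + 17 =18082487831/ 20502000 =881.99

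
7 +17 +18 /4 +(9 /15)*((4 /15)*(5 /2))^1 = 289 /10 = 28.90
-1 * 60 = -60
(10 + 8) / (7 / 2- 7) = -36 / 7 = -5.14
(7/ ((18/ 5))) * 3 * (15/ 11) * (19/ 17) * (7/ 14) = 3325/ 748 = 4.45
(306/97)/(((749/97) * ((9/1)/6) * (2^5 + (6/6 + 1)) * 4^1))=3/1498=0.00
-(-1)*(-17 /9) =-17 /9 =-1.89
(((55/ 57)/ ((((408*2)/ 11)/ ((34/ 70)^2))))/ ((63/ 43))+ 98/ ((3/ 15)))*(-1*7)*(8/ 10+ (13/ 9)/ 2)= -2834922758587/ 542959200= -5221.24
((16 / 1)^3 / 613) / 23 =0.29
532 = 532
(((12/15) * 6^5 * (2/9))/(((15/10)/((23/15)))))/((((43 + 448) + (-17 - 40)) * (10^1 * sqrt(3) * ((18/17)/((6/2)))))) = 25024 * sqrt(3)/81375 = 0.53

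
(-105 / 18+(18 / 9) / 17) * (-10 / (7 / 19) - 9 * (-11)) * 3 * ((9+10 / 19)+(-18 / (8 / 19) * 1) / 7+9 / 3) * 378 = -27039024045 / 9044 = -2989719.60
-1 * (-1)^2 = -1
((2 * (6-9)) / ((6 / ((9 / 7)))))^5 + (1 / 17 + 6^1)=727288 / 285719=2.55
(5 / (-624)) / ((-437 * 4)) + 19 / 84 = 1727059 / 7635264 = 0.23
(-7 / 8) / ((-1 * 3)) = 7 / 24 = 0.29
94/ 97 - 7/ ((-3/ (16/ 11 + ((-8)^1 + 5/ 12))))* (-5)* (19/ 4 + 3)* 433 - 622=36771587605/ 153648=239323.57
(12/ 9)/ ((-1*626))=-2/ 939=-0.00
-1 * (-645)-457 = 188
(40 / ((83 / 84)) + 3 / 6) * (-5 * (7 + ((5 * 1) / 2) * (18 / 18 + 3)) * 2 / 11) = -578255 / 913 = -633.36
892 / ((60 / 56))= 12488 / 15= 832.53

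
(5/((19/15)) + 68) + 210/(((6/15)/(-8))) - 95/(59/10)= -4645597/1121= -4144.15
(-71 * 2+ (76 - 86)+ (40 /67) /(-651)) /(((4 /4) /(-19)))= 125966656 /43617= 2888.02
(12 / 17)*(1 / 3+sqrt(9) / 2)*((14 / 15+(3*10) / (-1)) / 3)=-9592 / 765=-12.54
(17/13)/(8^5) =17/425984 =0.00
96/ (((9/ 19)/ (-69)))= -13984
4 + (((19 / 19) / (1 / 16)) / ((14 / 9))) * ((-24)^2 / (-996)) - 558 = -325330 / 581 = -559.95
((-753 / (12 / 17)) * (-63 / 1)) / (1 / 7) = 1881747 / 4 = 470436.75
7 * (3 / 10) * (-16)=-168 / 5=-33.60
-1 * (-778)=778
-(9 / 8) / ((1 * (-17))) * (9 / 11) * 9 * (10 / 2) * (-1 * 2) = -3645 / 748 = -4.87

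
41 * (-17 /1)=-697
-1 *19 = -19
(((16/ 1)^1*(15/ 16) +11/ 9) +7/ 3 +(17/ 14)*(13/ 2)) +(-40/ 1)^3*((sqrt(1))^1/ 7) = -2297335/ 252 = -9116.41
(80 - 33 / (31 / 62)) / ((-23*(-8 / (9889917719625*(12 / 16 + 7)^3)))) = 2062413771497438625 / 5888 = 350274078039646.51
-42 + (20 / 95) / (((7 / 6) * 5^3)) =-42.00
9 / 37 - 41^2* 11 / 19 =-683996 / 703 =-972.97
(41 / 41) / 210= 1 / 210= 0.00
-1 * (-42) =42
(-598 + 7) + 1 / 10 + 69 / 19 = -111581 / 190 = -587.27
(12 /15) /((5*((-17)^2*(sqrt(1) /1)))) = 4 /7225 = 0.00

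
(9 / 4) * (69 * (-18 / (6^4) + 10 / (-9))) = -5589 / 32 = -174.66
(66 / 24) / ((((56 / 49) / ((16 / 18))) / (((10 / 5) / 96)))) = 77 / 1728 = 0.04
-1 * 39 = -39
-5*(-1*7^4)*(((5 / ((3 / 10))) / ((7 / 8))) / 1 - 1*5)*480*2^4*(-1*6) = -7771008000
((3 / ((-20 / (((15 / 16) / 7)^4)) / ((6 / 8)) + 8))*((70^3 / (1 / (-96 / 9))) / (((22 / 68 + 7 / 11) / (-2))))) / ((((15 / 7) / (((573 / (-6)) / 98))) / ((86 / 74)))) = 609571323900000 / 4179808060651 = 145.84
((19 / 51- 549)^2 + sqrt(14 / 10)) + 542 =sqrt(35) / 5 + 784290142 / 2601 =301535.26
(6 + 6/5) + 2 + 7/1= 81/5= 16.20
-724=-724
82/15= 5.47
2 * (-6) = -12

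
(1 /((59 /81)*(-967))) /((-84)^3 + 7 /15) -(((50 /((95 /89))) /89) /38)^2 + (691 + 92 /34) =779553351953374354807 /1123752280837616213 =693.71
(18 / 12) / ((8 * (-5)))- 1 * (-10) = 9.96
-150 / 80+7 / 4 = -1 / 8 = -0.12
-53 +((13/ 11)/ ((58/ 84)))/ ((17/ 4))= -285235/ 5423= -52.60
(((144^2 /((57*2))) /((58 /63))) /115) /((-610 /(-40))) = 435456 /3865265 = 0.11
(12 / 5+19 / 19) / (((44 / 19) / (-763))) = -246449 / 220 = -1120.22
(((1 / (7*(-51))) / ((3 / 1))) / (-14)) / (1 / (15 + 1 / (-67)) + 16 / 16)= 502 / 8029287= 0.00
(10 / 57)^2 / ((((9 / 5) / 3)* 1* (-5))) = -100 / 9747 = -0.01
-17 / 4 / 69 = -17 / 276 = -0.06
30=30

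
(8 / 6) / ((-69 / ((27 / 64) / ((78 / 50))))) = -25 / 4784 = -0.01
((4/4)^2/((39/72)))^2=576/169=3.41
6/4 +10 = 11.50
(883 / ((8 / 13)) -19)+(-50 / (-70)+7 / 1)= 1423.59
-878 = -878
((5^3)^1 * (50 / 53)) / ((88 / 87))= 271875 / 2332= 116.58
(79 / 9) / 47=79 / 423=0.19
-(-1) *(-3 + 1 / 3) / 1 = -8 / 3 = -2.67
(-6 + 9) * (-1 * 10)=-30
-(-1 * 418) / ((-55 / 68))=-2584 / 5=-516.80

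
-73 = -73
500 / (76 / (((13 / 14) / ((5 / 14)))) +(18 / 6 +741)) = 1625 / 2513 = 0.65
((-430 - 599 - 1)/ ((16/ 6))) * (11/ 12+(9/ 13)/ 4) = -43775/ 104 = -420.91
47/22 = 2.14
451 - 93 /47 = 21104 /47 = 449.02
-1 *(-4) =4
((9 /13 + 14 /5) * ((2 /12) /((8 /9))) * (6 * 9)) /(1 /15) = 55161 /104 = 530.39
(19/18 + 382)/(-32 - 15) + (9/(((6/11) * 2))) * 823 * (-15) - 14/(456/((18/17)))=-55665077101/546516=-101854.43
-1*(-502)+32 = 534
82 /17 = 4.82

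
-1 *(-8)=8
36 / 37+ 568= 21052 / 37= 568.97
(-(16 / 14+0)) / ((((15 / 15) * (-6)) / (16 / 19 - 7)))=-156 / 133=-1.17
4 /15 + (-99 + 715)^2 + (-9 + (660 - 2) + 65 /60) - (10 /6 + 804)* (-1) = 22854721 /60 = 380912.02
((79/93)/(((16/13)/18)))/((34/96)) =18486/527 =35.08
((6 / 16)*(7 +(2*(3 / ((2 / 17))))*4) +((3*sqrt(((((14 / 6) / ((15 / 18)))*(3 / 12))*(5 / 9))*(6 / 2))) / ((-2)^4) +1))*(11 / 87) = 11*sqrt(42) / 2784 +7051 / 696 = 10.16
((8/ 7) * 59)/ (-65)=-1.04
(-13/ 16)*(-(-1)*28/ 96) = -91/ 384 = -0.24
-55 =-55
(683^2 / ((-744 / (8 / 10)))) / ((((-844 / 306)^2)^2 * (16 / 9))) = -766881719377227 / 157300998837760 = -4.88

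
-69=-69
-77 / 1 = -77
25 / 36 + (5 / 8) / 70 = 709 / 1008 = 0.70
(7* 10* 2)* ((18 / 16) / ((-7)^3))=-45 / 98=-0.46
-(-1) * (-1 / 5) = -1 / 5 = -0.20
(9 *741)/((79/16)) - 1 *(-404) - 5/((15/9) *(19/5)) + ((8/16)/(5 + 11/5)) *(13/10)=379113193/216144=1753.98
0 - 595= -595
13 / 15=0.87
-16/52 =-4/13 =-0.31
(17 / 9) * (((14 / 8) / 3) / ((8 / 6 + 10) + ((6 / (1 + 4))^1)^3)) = 14875 / 176328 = 0.08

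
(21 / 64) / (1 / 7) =147 / 64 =2.30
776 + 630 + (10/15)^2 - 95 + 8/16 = 1311.94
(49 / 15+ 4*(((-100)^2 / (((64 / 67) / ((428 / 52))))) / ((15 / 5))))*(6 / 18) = 22403762 / 585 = 38297.03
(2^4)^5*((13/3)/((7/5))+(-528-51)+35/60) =-4222877696/7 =-603268242.29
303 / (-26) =-303 / 26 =-11.65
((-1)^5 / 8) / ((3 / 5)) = -5 / 24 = -0.21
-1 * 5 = -5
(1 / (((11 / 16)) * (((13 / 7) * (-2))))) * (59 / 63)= -472 / 1287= -0.37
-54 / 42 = -9 / 7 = -1.29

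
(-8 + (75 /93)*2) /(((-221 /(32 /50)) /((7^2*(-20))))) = -620928 /34255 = -18.13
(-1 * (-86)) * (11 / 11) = 86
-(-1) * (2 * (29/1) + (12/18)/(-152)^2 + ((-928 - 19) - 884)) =-61445087/34656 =-1773.00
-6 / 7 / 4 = -3 / 14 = -0.21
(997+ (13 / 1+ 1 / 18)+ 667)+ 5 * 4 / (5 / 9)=30835 / 18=1713.06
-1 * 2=-2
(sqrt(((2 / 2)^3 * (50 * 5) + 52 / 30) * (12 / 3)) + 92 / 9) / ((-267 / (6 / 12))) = -8 * sqrt(885) / 4005-46 / 2403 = -0.08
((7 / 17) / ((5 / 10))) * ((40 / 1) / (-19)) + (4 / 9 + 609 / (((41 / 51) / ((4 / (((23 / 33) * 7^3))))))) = 1529399552 / 134323749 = 11.39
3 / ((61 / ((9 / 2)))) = 27 / 122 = 0.22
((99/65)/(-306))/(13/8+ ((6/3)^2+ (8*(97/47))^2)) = -8836/493916215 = -0.00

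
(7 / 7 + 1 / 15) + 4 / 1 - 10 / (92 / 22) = 923 / 345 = 2.68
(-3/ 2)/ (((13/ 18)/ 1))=-27/ 13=-2.08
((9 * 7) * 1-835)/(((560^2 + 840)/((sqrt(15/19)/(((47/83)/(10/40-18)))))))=1137349 * sqrt(285)/280794920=0.07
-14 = -14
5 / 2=2.50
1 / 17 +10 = 171 / 17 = 10.06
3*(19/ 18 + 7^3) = 6193/ 6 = 1032.17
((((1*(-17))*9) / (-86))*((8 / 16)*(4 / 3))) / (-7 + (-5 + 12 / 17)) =-289 / 2752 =-0.11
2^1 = 2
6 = 6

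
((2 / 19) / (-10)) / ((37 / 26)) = -26 / 3515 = -0.01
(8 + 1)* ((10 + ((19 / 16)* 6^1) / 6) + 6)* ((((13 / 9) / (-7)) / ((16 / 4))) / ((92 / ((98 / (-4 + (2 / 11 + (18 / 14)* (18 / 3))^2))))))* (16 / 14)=-21196175 / 127308864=-0.17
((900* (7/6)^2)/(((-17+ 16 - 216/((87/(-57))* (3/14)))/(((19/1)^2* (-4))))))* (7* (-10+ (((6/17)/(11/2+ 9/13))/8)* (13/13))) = 1403028684050/7477093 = 187643.60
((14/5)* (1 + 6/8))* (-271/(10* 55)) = -2.41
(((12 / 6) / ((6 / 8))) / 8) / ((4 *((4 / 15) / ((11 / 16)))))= 0.21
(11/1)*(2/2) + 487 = 498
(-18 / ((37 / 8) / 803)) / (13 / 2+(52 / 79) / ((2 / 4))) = -18269856 / 45695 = -399.82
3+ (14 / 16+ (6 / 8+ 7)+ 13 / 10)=12.92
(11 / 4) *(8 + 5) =143 / 4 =35.75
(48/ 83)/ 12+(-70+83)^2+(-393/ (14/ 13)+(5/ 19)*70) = -3917947/ 22078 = -177.46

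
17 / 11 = 1.55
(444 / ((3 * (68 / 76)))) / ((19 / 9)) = 1332 / 17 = 78.35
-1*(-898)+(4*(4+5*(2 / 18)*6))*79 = 3215.33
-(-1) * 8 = 8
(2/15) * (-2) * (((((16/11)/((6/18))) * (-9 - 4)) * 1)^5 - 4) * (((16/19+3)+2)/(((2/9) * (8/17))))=133892458156365327/15299845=8751229712.22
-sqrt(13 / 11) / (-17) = sqrt(143) / 187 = 0.06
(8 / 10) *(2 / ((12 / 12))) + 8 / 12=34 / 15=2.27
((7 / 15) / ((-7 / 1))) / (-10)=1 / 150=0.01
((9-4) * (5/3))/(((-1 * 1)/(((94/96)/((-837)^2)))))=-1175/100881936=-0.00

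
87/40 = 2.18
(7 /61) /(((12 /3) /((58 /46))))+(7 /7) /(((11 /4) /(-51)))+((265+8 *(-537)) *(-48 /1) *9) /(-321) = -35955463453 /6605324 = -5443.41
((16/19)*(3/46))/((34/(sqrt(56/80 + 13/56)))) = 9*sqrt(2030)/260015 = 0.00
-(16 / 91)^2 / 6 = -128 / 24843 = -0.01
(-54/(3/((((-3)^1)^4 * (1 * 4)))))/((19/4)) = -23328/19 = -1227.79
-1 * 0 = 0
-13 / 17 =-0.76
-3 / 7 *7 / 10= -3 / 10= -0.30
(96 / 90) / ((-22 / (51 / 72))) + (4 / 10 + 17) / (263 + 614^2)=-0.03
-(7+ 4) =-11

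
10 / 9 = 1.11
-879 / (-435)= 293 / 145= 2.02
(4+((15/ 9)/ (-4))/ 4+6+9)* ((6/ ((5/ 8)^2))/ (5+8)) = 7256/ 325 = 22.33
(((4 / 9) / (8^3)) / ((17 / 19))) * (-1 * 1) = -19 / 19584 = -0.00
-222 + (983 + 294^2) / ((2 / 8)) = 349454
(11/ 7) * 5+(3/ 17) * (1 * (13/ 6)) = 1961/ 238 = 8.24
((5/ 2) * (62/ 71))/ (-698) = -0.00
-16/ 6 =-8/ 3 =-2.67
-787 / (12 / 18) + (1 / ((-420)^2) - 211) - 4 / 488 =-14973184739 / 10760400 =-1391.51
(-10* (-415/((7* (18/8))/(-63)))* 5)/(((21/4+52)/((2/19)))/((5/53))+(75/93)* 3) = -102920000/7151693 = -14.39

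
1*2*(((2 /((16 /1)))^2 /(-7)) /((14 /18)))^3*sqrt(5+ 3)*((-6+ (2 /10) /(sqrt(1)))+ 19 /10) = 28431*sqrt(2) /77102448640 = 0.00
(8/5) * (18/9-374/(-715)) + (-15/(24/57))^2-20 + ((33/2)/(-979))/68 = 39437990909/31470400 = 1253.18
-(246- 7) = -239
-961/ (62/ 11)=-341/ 2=-170.50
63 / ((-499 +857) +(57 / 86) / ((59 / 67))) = 319662 / 1820311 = 0.18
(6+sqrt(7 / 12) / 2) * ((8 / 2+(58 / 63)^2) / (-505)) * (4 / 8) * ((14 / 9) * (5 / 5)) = -7696 / 171801 - 962 * sqrt(21) / 1546209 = -0.05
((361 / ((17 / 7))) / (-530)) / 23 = -2527 / 207230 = -0.01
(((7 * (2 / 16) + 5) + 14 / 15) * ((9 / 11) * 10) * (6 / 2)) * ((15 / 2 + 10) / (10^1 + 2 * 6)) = 257355 / 1936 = 132.93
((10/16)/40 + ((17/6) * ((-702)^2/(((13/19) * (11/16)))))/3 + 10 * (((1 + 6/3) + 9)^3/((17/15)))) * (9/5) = 108216540819/59840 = 1808431.50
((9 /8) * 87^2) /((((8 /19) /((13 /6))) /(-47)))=-263605563 /128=-2059418.46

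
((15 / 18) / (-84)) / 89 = -5 / 44856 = -0.00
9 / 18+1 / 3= 5 / 6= 0.83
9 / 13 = 0.69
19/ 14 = 1.36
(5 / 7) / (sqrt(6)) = 5*sqrt(6) / 42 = 0.29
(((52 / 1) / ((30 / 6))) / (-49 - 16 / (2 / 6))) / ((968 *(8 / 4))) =-13 / 234740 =-0.00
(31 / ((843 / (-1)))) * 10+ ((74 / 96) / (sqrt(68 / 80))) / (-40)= -310 / 843 -37 * sqrt(85) / 16320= -0.39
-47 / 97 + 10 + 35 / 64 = 62467 / 6208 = 10.06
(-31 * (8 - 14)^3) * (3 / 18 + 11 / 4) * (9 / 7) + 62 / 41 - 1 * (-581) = 1053393 / 41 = 25692.51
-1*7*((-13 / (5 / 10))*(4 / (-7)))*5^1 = -520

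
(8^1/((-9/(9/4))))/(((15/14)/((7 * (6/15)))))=-392/75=-5.23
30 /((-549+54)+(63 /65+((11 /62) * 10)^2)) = -1873950 /30663007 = -0.06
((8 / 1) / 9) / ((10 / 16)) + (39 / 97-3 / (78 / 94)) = -1.79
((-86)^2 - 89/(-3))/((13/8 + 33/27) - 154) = -534648/10883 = -49.13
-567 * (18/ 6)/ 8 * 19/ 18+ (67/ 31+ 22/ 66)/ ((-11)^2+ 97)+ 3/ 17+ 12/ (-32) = -619349285/ 2757264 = -224.62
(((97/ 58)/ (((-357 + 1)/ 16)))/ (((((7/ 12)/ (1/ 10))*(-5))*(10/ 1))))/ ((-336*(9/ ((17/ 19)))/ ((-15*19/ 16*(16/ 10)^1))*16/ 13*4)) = 21437/ 48564096000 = 0.00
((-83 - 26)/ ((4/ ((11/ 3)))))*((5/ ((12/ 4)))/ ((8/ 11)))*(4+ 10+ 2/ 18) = -8375015/ 2592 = -3231.10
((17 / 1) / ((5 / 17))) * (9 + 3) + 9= 3513 / 5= 702.60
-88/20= -22/5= -4.40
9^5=59049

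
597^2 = 356409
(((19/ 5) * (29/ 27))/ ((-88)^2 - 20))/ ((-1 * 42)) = -551/ 43795080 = -0.00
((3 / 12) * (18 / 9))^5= 1 / 32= 0.03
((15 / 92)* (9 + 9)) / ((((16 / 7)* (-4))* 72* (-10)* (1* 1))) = 21 / 47104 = 0.00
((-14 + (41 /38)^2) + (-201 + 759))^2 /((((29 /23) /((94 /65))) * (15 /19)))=669907164101209 /1551505800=431778.70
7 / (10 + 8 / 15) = 105 / 158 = 0.66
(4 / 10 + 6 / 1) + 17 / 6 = 277 / 30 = 9.23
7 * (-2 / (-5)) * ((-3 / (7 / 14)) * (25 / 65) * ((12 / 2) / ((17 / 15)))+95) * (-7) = -358582 / 221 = -1622.54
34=34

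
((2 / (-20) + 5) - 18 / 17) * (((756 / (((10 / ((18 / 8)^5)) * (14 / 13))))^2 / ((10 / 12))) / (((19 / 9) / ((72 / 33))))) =22721527664569179693 / 291061760000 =78064283.21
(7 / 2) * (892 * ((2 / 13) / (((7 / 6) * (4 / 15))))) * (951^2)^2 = 16416079257836070 / 13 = 1262775327525851.54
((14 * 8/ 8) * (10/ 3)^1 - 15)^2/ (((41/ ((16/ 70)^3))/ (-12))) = -739328/ 210945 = -3.50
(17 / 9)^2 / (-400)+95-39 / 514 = 790339927 / 8326800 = 94.92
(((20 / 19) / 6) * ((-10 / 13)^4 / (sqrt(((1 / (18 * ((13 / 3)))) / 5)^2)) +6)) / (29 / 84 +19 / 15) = 438454800 / 28260011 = 15.52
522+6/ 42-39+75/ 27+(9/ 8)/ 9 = 244967/ 504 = 486.05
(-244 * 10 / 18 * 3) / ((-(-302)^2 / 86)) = 26230 / 68403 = 0.38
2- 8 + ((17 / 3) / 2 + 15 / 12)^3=107281 / 1728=62.08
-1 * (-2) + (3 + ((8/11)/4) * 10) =75/11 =6.82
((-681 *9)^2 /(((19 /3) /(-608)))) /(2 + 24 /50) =-45077569200 /31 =-1454115135.48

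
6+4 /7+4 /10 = 244 /35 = 6.97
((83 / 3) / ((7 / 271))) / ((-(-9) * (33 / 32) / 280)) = 28791040 / 891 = 32313.18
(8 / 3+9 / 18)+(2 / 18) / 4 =115 / 36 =3.19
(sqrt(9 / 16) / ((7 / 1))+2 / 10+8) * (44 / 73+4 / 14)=264001 / 35770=7.38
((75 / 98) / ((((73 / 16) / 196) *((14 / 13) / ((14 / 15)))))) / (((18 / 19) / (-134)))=-2647840 / 657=-4030.20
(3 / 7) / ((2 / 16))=24 / 7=3.43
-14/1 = -14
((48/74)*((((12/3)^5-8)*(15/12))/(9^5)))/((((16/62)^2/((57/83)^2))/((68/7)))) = 3745012195/3902156937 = 0.96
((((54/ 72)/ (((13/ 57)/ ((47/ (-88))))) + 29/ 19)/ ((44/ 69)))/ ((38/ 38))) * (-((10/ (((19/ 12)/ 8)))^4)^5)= 4765100473325351489147610545883847721169715200000000000000000000/ 1123451536725676052524818847087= 4241482892277970882606707000000000.00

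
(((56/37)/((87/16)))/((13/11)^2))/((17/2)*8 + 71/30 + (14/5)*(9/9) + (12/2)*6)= 216832/118775735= 0.00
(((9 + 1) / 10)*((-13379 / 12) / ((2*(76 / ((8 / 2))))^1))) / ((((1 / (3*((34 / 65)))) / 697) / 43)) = -6816694153 / 4940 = -1379897.60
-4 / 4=-1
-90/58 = -45/29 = -1.55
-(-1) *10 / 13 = 10 / 13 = 0.77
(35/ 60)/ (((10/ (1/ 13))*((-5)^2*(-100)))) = -7/ 3900000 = -0.00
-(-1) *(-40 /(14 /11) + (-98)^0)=-213 /7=-30.43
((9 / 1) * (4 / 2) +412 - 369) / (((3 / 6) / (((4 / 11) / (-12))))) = -122 / 33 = -3.70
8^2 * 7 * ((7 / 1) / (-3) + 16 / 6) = 149.33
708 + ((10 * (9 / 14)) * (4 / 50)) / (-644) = 7979151 / 11270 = 708.00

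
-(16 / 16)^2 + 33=32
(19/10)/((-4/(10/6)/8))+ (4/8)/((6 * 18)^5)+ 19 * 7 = 3722297794561/29386561536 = 126.67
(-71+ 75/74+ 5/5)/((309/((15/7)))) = -25525/53354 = -0.48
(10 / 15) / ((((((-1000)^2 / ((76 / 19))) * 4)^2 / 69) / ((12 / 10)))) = 69 / 1250000000000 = 0.00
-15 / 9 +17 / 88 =-389 / 264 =-1.47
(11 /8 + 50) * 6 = 1233 /4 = 308.25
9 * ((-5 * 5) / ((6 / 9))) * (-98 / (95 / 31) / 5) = 41013 / 19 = 2158.58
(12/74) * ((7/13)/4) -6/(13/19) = -8415/962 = -8.75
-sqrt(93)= -9.64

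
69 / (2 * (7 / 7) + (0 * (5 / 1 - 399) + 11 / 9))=621 / 29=21.41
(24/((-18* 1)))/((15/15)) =-4/3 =-1.33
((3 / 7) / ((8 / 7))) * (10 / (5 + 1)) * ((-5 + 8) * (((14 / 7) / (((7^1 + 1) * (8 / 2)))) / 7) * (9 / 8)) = 135 / 7168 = 0.02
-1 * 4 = -4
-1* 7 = -7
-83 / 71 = -1.17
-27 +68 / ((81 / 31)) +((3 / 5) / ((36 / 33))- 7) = -12029 / 1620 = -7.43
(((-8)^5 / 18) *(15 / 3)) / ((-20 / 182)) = 745472 / 9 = 82830.22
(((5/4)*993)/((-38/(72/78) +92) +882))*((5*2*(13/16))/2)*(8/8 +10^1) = 10649925/179104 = 59.46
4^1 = 4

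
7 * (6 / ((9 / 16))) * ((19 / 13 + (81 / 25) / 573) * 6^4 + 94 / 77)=291023719744 / 2048475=142068.48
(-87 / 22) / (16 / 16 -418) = 0.01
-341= -341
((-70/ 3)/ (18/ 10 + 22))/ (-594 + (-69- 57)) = 0.00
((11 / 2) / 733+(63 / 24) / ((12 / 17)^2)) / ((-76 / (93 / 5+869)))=-3295150649 / 53479680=-61.62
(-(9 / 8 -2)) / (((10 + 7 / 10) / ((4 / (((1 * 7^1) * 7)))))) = 5 / 749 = 0.01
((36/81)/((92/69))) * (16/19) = 16/57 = 0.28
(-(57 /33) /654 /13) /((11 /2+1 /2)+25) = -19 /2899182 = -0.00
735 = 735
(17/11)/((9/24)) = 136/33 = 4.12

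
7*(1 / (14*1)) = 1 / 2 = 0.50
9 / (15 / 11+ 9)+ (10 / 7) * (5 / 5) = 611 / 266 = 2.30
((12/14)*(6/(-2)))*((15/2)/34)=-135/238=-0.57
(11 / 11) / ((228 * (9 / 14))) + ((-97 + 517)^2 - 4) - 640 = 180325663 / 1026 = 175756.01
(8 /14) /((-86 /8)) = -16 /301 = -0.05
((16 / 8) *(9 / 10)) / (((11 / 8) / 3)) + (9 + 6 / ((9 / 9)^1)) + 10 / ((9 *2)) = 9644 / 495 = 19.48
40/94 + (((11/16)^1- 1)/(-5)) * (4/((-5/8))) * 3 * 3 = -746/235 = -3.17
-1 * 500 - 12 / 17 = -8512 / 17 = -500.71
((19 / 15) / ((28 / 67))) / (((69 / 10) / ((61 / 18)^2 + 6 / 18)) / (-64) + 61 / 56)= 293192 / 104487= 2.81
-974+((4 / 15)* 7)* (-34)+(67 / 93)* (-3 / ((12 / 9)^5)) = -494244343 / 476160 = -1037.98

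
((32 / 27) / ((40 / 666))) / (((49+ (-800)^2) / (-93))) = -0.00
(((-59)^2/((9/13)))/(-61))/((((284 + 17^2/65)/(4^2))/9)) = -47063120/1143689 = -41.15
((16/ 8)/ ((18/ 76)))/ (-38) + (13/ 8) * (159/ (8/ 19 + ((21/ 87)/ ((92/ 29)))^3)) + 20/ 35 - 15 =235072786481/ 392869323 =598.35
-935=-935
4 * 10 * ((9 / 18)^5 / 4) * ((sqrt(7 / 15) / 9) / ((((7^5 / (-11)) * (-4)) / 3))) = 11 * sqrt(105) / 9680832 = 0.00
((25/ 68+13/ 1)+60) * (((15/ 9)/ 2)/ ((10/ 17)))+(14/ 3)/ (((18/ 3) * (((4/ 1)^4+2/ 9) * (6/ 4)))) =5752429/ 55344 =103.94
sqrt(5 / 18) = sqrt(10) / 6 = 0.53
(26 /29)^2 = 676 /841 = 0.80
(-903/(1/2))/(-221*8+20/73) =65919/64522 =1.02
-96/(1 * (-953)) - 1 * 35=-34.90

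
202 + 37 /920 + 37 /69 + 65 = 738511 /2760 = 267.58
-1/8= -0.12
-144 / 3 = -48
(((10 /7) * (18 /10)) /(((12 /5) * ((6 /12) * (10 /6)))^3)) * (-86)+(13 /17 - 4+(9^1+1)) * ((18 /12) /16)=-102849 /3808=-27.01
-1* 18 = -18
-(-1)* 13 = 13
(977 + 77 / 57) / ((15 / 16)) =892256 / 855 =1043.57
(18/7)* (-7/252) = -1/14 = -0.07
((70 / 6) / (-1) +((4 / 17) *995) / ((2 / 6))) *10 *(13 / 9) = 4579250 / 459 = 9976.58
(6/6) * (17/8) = 17/8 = 2.12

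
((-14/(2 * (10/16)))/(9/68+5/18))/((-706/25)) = 0.97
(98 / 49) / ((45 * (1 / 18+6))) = 4 / 545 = 0.01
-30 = -30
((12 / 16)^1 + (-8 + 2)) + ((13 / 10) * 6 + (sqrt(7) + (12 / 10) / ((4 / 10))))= sqrt(7) + 111 / 20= 8.20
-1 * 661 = -661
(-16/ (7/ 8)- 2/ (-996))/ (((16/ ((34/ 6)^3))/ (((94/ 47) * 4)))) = -313139881/ 188244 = -1663.48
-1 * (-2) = 2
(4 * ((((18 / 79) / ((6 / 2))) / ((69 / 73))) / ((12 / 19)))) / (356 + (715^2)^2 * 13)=2774 / 18520115959229931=0.00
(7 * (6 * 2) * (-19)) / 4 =-399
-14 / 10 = -7 / 5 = -1.40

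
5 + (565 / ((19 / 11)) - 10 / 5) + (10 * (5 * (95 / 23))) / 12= 910661 / 2622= 347.32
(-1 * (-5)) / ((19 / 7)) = 35 / 19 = 1.84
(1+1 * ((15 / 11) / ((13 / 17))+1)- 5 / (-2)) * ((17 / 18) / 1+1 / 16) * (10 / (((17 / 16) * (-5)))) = -86855 / 7293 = -11.91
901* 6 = 5406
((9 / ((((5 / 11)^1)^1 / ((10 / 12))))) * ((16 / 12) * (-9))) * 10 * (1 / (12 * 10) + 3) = -11913 / 2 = -5956.50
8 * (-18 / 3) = -48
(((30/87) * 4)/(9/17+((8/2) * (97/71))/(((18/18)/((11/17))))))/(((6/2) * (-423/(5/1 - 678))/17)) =3.06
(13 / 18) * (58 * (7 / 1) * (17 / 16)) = 44863 / 144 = 311.55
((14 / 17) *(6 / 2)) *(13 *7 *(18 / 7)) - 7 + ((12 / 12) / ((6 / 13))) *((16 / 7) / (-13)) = 203753 / 357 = 570.74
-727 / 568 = -1.28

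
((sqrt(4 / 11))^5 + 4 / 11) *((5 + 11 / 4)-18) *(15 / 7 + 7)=-2624 / 77-20992 *sqrt(11) / 9317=-41.55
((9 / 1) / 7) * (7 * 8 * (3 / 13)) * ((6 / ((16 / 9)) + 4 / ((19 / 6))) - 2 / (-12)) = 19719 / 247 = 79.83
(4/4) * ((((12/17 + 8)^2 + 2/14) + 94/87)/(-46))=-13554841/8096046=-1.67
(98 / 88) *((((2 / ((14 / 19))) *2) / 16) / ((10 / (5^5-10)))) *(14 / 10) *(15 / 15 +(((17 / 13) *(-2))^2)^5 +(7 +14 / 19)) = 2468902.98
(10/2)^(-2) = 1/25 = 0.04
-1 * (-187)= 187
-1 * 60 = -60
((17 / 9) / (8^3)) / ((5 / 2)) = 17 / 11520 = 0.00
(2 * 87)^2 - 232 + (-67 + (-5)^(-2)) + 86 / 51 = 38222876 / 1275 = 29978.73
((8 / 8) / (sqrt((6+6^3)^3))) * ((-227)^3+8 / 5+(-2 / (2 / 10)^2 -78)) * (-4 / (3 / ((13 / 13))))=19495349 * sqrt(222) / 61605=4715.11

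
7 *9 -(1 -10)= 72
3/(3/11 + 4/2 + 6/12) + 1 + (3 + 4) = 554/61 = 9.08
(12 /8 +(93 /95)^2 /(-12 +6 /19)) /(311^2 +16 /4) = 24921 /1699941875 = 0.00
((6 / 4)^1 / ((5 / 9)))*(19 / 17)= 513 / 170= 3.02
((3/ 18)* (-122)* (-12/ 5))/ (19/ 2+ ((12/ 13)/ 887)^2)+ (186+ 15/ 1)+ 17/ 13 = 34064572811634/ 164210510555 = 207.44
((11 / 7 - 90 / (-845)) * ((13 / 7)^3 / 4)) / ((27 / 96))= 206440 / 21609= 9.55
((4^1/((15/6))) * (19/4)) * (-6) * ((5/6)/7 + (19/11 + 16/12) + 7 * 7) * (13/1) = -11908858/385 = -30932.10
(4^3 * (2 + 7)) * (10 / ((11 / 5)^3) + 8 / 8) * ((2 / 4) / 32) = 23229 / 1331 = 17.45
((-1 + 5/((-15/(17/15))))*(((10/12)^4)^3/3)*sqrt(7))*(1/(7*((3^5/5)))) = -7568359375*sqrt(7)/49986541172736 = -0.00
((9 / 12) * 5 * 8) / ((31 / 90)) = 2700 / 31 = 87.10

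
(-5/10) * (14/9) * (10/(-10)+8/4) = -7/9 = -0.78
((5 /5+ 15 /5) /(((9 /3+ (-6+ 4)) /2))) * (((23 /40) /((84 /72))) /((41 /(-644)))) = -12696 /205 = -61.93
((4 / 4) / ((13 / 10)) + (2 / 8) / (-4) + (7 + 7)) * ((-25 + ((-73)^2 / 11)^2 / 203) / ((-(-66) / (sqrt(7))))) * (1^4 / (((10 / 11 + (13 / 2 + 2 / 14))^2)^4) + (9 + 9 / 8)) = 1645779116193742445540734989073759519 * sqrt(7) / 644894017124366405792902339287168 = 6752.00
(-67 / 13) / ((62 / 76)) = -2546 / 403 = -6.32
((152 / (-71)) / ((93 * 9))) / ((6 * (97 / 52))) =-3952 / 17293257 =-0.00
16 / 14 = 8 / 7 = 1.14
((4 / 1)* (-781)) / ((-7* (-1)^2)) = 3124 / 7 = 446.29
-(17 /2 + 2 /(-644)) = -1368 /161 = -8.50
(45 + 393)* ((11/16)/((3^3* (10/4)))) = 803/180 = 4.46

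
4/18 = 2/9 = 0.22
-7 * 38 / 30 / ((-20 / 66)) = 1463 / 50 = 29.26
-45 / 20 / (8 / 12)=-27 / 8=-3.38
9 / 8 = 1.12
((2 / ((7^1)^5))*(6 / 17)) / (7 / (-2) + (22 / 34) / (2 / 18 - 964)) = -208200 / 17353614061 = -0.00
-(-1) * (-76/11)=-76/11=-6.91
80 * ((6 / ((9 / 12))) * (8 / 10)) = 512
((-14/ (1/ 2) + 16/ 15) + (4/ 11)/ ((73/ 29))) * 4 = -1290688/ 12045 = -107.16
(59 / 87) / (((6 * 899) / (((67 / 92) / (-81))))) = -3953 / 3497059656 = -0.00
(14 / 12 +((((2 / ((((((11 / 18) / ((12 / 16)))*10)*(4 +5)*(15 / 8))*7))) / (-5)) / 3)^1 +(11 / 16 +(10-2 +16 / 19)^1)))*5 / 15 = 3.57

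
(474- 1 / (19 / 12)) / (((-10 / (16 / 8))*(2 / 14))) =-62958 / 95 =-662.72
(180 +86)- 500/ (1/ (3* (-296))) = 444266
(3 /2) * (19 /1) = 28.50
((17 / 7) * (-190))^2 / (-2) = -5216450 / 49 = -106458.16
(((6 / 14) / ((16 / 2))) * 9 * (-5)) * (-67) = 9045 / 56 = 161.52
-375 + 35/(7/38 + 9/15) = -49225/149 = -330.37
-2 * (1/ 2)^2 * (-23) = 11.50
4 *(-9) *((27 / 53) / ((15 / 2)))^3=-209952 / 18609625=-0.01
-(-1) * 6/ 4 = 3/ 2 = 1.50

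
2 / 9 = 0.22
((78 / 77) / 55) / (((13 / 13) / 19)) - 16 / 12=-12494 / 12705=-0.98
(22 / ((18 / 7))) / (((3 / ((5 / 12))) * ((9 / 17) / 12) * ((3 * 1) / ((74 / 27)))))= 484330 / 19683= 24.61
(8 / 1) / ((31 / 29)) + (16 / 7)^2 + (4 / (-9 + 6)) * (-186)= 396016 / 1519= 260.71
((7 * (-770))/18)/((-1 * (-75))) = -539/135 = -3.99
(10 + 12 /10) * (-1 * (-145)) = 1624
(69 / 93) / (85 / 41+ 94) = 943 / 122109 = 0.01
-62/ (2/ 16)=-496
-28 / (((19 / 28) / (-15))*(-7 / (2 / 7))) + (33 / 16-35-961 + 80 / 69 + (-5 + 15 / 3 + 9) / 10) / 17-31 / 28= -1057317551 / 12480720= -84.72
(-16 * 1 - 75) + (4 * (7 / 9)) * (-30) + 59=-376 / 3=-125.33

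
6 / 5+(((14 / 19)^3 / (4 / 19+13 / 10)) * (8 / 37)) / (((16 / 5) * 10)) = 3290722 / 2738185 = 1.20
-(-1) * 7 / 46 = 0.15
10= 10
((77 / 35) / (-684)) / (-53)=11 / 181260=0.00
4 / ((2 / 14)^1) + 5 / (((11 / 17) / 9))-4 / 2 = 1051 / 11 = 95.55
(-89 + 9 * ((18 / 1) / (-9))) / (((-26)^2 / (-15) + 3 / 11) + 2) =17655 / 7061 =2.50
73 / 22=3.32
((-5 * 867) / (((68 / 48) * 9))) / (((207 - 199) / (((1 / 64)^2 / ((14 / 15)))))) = -1275 / 114688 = -0.01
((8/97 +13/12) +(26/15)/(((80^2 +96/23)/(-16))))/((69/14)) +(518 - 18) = 500.24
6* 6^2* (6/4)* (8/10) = 1296/5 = 259.20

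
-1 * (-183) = 183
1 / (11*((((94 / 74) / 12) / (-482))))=-413.94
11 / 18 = 0.61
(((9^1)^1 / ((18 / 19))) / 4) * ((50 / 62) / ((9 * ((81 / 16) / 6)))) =1900 / 7533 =0.25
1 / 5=0.20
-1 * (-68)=68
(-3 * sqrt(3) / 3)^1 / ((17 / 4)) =-4 * sqrt(3) / 17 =-0.41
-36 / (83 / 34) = -14.75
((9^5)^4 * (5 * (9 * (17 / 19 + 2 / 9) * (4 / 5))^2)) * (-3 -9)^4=147150550149367076400053293056 / 1805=81523850498264308254877170.00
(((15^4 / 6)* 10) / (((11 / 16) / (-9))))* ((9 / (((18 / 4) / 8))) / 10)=-19440000 / 11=-1767272.73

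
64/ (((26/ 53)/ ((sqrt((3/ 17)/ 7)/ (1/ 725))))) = 1229600*sqrt(357)/ 1547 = 15017.85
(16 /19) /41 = 16 /779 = 0.02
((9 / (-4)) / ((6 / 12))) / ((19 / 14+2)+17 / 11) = -0.92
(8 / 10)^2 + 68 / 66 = 1378 / 825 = 1.67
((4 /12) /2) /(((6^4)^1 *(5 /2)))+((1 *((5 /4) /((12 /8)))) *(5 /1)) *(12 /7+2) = 2106007 /136080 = 15.48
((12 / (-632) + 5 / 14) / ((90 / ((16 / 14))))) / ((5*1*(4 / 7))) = 187 / 124425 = 0.00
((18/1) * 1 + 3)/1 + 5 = 26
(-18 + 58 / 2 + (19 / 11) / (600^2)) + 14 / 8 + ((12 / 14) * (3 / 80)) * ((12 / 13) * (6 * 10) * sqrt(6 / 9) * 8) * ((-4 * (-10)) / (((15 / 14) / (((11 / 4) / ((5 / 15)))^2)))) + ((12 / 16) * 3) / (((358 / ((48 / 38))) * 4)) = 171743284619 / 13467960000 + 156816 * sqrt(6) / 13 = 29560.38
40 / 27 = 1.48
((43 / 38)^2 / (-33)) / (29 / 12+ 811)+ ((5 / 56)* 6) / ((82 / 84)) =40560239 / 73916194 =0.55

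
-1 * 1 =-1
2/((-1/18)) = -36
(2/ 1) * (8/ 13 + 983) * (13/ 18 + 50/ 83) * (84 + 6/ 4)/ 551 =25305473/ 62582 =404.36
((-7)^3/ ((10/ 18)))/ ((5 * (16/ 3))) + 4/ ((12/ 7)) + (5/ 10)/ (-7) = -175481/ 8400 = -20.89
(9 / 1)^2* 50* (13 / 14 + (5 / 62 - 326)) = -285618150 / 217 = -1316212.67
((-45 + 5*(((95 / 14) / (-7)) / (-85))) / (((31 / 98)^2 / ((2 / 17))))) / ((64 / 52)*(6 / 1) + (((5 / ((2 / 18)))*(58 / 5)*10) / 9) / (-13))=47695375 / 33605209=1.42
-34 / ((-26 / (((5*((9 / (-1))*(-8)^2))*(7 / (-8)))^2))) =107956800 / 13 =8304369.23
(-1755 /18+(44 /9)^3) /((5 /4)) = 56426 /3645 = 15.48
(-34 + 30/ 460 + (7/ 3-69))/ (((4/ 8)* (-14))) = 13883/ 966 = 14.37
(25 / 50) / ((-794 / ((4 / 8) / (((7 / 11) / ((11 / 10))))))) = -121 / 222320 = -0.00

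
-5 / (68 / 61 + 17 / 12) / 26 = -1830 / 24089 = -0.08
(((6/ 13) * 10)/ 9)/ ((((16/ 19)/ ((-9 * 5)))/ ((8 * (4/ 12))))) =-950/ 13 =-73.08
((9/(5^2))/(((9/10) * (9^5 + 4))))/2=1/295265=0.00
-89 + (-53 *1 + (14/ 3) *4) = -370/ 3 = -123.33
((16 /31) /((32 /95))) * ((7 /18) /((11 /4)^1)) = 665 /3069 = 0.22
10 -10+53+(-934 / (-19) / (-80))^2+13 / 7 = 55.23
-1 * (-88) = 88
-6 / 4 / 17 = -3 / 34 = -0.09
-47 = -47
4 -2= 2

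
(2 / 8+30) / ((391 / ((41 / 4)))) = 4961 / 6256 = 0.79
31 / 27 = 1.15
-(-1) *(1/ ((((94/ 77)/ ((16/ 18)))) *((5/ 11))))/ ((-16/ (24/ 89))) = -1694/ 62745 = -0.03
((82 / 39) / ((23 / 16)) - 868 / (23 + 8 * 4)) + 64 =2451004 / 49335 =49.68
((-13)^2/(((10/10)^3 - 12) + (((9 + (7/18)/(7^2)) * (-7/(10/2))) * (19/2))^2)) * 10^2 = 21902400/18587713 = 1.18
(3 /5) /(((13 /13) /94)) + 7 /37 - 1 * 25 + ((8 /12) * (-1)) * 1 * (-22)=25672 /555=46.26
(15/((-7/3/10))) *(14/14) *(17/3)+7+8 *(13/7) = -2397/7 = -342.43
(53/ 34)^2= 2809/ 1156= 2.43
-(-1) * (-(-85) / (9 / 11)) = 935 / 9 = 103.89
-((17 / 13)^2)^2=-83521 / 28561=-2.92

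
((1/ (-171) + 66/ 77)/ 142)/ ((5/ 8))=4076/ 424935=0.01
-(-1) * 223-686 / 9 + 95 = 2176 / 9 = 241.78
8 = 8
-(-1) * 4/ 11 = 4/ 11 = 0.36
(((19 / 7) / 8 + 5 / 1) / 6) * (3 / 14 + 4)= 17641 / 4704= 3.75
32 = 32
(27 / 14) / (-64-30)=-27 / 1316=-0.02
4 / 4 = 1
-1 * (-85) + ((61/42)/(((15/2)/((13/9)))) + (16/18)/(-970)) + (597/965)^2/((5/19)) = 22210825327129/256082218875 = 86.73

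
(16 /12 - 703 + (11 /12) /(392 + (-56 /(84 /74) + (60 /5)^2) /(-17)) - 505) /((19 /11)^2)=-1817364461 /4493424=-404.45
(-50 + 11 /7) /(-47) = 339 /329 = 1.03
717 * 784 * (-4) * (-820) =1843779840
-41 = -41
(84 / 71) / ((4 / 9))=189 / 71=2.66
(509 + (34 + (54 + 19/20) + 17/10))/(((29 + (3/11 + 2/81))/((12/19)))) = 32057289/2479880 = 12.93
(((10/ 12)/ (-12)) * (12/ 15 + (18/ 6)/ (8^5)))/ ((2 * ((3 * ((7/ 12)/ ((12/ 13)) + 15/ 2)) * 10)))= -131087/ 1151139840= -0.00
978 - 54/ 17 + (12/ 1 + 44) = 1030.82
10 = 10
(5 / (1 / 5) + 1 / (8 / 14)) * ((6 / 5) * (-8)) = -1284 / 5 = -256.80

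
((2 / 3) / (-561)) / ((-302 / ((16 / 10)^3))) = 512 / 31766625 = 0.00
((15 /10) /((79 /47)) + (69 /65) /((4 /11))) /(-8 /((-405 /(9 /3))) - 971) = -2113857 /538464316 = -0.00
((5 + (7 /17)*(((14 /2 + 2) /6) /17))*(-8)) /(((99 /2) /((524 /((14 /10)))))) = -61014560 /200277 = -304.65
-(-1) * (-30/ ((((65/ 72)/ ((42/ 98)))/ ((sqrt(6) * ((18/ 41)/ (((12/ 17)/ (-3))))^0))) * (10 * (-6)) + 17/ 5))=4957200/ 128828809 + 30712500 * sqrt(6)/ 128828809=0.62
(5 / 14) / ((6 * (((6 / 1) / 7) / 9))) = 5 / 8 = 0.62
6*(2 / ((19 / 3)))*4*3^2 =68.21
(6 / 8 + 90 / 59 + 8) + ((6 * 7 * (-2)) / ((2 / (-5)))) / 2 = 115.28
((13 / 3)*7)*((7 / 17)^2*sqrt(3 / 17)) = 4459*sqrt(51) / 14739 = 2.16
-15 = -15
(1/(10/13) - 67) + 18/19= -12303/190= -64.75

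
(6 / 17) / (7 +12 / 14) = 42 / 935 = 0.04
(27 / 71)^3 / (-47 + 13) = -19683 / 12168974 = -0.00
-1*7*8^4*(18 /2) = -258048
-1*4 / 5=-4 / 5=-0.80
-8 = -8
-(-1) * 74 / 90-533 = -23948 / 45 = -532.18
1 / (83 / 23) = 23 / 83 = 0.28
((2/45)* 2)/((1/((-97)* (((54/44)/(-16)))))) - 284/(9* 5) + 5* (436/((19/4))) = 453.30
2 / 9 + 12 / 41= 190 / 369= 0.51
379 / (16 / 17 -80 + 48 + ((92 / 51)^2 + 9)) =-985779 / 48911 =-20.15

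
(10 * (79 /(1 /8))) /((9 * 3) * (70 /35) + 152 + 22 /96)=303360 /9899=30.65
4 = 4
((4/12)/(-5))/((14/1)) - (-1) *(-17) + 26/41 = -140951/8610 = -16.37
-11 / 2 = -5.50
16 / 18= 8 / 9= 0.89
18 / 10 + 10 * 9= 459 / 5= 91.80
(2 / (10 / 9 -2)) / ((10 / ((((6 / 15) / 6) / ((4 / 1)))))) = -3 / 800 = -0.00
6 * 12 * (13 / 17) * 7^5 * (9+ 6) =235970280 / 17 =13880604.71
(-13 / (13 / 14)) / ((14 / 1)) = -1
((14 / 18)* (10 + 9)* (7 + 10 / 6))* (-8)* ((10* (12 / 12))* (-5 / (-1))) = -1383200 / 27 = -51229.63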